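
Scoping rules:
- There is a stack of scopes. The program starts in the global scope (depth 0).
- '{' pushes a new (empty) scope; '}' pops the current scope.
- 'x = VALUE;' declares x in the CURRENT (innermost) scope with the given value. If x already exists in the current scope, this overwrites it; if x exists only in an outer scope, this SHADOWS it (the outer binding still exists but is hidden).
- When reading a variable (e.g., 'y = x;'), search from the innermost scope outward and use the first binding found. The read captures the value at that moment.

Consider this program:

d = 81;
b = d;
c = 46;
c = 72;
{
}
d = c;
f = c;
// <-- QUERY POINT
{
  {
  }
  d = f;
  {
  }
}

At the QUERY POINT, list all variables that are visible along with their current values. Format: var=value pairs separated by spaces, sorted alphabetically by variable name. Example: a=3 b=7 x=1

Step 1: declare d=81 at depth 0
Step 2: declare b=(read d)=81 at depth 0
Step 3: declare c=46 at depth 0
Step 4: declare c=72 at depth 0
Step 5: enter scope (depth=1)
Step 6: exit scope (depth=0)
Step 7: declare d=(read c)=72 at depth 0
Step 8: declare f=(read c)=72 at depth 0
Visible at query point: b=81 c=72 d=72 f=72

Answer: b=81 c=72 d=72 f=72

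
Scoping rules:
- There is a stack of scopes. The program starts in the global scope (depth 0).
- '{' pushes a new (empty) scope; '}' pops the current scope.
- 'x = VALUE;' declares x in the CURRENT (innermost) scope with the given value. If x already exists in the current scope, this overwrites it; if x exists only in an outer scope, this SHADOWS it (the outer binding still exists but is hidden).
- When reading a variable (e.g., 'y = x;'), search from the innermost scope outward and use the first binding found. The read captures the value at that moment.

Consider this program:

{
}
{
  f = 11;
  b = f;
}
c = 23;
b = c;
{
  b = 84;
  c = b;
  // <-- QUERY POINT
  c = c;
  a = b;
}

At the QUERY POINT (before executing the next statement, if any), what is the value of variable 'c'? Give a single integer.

Step 1: enter scope (depth=1)
Step 2: exit scope (depth=0)
Step 3: enter scope (depth=1)
Step 4: declare f=11 at depth 1
Step 5: declare b=(read f)=11 at depth 1
Step 6: exit scope (depth=0)
Step 7: declare c=23 at depth 0
Step 8: declare b=(read c)=23 at depth 0
Step 9: enter scope (depth=1)
Step 10: declare b=84 at depth 1
Step 11: declare c=(read b)=84 at depth 1
Visible at query point: b=84 c=84

Answer: 84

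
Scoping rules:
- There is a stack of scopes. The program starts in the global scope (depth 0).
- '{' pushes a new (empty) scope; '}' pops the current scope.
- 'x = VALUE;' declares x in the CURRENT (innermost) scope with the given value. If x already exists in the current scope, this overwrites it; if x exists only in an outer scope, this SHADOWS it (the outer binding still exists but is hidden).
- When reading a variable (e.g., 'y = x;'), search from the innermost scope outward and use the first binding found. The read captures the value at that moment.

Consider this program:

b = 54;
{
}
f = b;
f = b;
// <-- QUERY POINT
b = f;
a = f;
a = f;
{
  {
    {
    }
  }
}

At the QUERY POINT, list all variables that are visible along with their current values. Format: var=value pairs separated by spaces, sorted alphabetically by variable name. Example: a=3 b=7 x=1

Step 1: declare b=54 at depth 0
Step 2: enter scope (depth=1)
Step 3: exit scope (depth=0)
Step 4: declare f=(read b)=54 at depth 0
Step 5: declare f=(read b)=54 at depth 0
Visible at query point: b=54 f=54

Answer: b=54 f=54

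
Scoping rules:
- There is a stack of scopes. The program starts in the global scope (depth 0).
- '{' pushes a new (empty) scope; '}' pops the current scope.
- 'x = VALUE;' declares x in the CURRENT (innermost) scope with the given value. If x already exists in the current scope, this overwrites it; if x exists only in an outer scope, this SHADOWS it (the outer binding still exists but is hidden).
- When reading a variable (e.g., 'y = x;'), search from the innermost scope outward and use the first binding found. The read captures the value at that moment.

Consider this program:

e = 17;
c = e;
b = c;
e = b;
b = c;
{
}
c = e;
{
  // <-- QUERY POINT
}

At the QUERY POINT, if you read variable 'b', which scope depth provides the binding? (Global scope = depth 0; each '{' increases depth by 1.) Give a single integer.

Step 1: declare e=17 at depth 0
Step 2: declare c=(read e)=17 at depth 0
Step 3: declare b=(read c)=17 at depth 0
Step 4: declare e=(read b)=17 at depth 0
Step 5: declare b=(read c)=17 at depth 0
Step 6: enter scope (depth=1)
Step 7: exit scope (depth=0)
Step 8: declare c=(read e)=17 at depth 0
Step 9: enter scope (depth=1)
Visible at query point: b=17 c=17 e=17

Answer: 0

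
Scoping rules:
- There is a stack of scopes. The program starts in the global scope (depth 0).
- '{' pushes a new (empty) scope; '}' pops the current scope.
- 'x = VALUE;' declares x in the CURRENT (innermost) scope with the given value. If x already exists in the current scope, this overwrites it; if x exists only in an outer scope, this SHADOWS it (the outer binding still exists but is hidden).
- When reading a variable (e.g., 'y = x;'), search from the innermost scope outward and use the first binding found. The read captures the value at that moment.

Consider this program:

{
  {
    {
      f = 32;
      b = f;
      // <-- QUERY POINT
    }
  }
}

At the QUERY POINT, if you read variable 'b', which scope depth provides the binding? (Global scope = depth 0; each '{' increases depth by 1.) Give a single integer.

Answer: 3

Derivation:
Step 1: enter scope (depth=1)
Step 2: enter scope (depth=2)
Step 3: enter scope (depth=3)
Step 4: declare f=32 at depth 3
Step 5: declare b=(read f)=32 at depth 3
Visible at query point: b=32 f=32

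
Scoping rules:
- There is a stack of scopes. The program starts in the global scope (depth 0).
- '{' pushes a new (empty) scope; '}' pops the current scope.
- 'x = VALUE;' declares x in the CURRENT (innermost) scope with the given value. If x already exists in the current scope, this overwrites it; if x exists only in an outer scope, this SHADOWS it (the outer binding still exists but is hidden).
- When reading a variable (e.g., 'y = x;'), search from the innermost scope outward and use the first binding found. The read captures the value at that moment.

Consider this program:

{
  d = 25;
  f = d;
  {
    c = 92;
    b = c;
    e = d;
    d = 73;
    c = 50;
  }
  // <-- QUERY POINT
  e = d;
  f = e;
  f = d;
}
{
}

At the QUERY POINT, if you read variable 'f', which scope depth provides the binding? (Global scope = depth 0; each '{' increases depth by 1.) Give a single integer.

Step 1: enter scope (depth=1)
Step 2: declare d=25 at depth 1
Step 3: declare f=(read d)=25 at depth 1
Step 4: enter scope (depth=2)
Step 5: declare c=92 at depth 2
Step 6: declare b=(read c)=92 at depth 2
Step 7: declare e=(read d)=25 at depth 2
Step 8: declare d=73 at depth 2
Step 9: declare c=50 at depth 2
Step 10: exit scope (depth=1)
Visible at query point: d=25 f=25

Answer: 1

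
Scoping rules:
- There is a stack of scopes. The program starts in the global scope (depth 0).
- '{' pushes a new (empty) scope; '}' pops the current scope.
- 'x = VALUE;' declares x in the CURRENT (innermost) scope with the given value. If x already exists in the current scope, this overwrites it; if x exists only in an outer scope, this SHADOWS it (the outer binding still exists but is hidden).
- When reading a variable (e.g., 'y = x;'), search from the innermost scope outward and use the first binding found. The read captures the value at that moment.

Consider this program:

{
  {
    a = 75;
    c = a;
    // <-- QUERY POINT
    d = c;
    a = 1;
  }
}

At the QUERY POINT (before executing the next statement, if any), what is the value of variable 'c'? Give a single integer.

Step 1: enter scope (depth=1)
Step 2: enter scope (depth=2)
Step 3: declare a=75 at depth 2
Step 4: declare c=(read a)=75 at depth 2
Visible at query point: a=75 c=75

Answer: 75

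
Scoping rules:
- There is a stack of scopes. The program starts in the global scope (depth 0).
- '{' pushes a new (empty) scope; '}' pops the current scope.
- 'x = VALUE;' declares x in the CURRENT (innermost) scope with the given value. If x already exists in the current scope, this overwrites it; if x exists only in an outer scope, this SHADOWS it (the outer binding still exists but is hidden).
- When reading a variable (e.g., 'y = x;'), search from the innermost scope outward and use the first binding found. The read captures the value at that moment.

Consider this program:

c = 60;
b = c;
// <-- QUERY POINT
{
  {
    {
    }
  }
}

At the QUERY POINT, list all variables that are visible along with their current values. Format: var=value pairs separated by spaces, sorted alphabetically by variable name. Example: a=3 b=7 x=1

Step 1: declare c=60 at depth 0
Step 2: declare b=(read c)=60 at depth 0
Visible at query point: b=60 c=60

Answer: b=60 c=60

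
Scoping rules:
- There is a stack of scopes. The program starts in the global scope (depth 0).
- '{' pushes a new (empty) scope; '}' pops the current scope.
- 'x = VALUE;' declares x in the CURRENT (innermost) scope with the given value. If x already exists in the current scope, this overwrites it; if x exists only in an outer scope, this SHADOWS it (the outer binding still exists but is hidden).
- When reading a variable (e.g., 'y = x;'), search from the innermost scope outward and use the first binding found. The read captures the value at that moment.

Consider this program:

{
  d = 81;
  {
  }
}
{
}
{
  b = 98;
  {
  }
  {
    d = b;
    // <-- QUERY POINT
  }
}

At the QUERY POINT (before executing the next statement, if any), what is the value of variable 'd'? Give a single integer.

Step 1: enter scope (depth=1)
Step 2: declare d=81 at depth 1
Step 3: enter scope (depth=2)
Step 4: exit scope (depth=1)
Step 5: exit scope (depth=0)
Step 6: enter scope (depth=1)
Step 7: exit scope (depth=0)
Step 8: enter scope (depth=1)
Step 9: declare b=98 at depth 1
Step 10: enter scope (depth=2)
Step 11: exit scope (depth=1)
Step 12: enter scope (depth=2)
Step 13: declare d=(read b)=98 at depth 2
Visible at query point: b=98 d=98

Answer: 98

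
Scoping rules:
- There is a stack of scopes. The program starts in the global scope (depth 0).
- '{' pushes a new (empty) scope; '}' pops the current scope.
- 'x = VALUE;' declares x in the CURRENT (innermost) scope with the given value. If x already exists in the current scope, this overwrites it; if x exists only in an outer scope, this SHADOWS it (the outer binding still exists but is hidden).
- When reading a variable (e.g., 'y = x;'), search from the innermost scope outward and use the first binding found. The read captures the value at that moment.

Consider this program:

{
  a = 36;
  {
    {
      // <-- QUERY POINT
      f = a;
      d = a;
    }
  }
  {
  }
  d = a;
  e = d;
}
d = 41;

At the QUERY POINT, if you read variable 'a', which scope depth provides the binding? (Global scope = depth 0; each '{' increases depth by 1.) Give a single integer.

Step 1: enter scope (depth=1)
Step 2: declare a=36 at depth 1
Step 3: enter scope (depth=2)
Step 4: enter scope (depth=3)
Visible at query point: a=36

Answer: 1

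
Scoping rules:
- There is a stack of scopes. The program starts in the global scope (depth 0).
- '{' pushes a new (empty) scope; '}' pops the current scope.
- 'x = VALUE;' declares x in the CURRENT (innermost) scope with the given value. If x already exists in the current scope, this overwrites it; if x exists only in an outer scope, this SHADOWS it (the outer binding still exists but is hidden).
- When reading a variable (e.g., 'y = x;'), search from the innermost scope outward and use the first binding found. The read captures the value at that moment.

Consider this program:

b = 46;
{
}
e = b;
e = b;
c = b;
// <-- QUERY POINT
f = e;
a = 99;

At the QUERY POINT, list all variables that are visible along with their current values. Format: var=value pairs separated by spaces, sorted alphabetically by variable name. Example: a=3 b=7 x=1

Step 1: declare b=46 at depth 0
Step 2: enter scope (depth=1)
Step 3: exit scope (depth=0)
Step 4: declare e=(read b)=46 at depth 0
Step 5: declare e=(read b)=46 at depth 0
Step 6: declare c=(read b)=46 at depth 0
Visible at query point: b=46 c=46 e=46

Answer: b=46 c=46 e=46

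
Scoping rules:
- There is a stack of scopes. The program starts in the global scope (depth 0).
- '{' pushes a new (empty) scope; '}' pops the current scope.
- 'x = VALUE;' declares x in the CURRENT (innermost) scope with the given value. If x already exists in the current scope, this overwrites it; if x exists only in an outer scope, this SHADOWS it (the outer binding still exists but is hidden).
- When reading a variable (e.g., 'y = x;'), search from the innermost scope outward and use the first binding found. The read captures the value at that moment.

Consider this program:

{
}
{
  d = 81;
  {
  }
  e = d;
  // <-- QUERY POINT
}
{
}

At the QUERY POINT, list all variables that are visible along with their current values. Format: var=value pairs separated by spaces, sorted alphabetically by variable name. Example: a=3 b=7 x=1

Step 1: enter scope (depth=1)
Step 2: exit scope (depth=0)
Step 3: enter scope (depth=1)
Step 4: declare d=81 at depth 1
Step 5: enter scope (depth=2)
Step 6: exit scope (depth=1)
Step 7: declare e=(read d)=81 at depth 1
Visible at query point: d=81 e=81

Answer: d=81 e=81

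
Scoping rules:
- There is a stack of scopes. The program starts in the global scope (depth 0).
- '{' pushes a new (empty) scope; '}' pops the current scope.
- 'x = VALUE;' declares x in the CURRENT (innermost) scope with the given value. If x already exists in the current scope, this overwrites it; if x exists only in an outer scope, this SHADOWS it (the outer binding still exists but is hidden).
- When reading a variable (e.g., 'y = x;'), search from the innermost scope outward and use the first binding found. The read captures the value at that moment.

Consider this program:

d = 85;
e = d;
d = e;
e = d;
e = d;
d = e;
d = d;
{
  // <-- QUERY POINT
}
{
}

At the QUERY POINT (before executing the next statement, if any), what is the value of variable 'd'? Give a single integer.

Step 1: declare d=85 at depth 0
Step 2: declare e=(read d)=85 at depth 0
Step 3: declare d=(read e)=85 at depth 0
Step 4: declare e=(read d)=85 at depth 0
Step 5: declare e=(read d)=85 at depth 0
Step 6: declare d=(read e)=85 at depth 0
Step 7: declare d=(read d)=85 at depth 0
Step 8: enter scope (depth=1)
Visible at query point: d=85 e=85

Answer: 85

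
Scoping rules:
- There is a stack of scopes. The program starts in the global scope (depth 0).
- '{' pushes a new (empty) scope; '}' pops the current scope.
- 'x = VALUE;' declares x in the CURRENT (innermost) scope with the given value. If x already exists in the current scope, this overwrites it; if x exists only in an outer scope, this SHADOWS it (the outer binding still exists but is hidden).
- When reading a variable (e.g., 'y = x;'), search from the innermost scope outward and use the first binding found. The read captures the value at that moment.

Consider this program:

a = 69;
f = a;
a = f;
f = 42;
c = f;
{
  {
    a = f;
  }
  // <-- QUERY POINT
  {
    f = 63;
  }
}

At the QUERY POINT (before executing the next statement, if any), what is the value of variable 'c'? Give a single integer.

Step 1: declare a=69 at depth 0
Step 2: declare f=(read a)=69 at depth 0
Step 3: declare a=(read f)=69 at depth 0
Step 4: declare f=42 at depth 0
Step 5: declare c=(read f)=42 at depth 0
Step 6: enter scope (depth=1)
Step 7: enter scope (depth=2)
Step 8: declare a=(read f)=42 at depth 2
Step 9: exit scope (depth=1)
Visible at query point: a=69 c=42 f=42

Answer: 42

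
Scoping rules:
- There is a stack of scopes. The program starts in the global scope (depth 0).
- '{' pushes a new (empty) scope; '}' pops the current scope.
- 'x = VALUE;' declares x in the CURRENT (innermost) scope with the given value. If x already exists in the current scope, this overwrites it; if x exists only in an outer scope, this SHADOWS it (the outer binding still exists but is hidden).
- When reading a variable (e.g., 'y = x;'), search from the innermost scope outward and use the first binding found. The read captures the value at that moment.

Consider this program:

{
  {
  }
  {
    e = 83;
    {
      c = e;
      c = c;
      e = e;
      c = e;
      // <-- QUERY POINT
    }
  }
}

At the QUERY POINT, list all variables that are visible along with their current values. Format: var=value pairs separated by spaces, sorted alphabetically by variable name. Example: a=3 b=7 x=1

Step 1: enter scope (depth=1)
Step 2: enter scope (depth=2)
Step 3: exit scope (depth=1)
Step 4: enter scope (depth=2)
Step 5: declare e=83 at depth 2
Step 6: enter scope (depth=3)
Step 7: declare c=(read e)=83 at depth 3
Step 8: declare c=(read c)=83 at depth 3
Step 9: declare e=(read e)=83 at depth 3
Step 10: declare c=(read e)=83 at depth 3
Visible at query point: c=83 e=83

Answer: c=83 e=83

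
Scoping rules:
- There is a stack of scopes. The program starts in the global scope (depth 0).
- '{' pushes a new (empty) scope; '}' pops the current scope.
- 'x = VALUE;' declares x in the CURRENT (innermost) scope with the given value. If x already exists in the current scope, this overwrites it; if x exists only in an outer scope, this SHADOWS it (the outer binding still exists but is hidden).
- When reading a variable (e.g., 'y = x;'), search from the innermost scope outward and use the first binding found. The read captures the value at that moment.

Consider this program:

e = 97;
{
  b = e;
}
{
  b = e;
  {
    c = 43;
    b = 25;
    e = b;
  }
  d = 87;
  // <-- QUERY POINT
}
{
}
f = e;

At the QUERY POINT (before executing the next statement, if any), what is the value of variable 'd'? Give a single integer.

Answer: 87

Derivation:
Step 1: declare e=97 at depth 0
Step 2: enter scope (depth=1)
Step 3: declare b=(read e)=97 at depth 1
Step 4: exit scope (depth=0)
Step 5: enter scope (depth=1)
Step 6: declare b=(read e)=97 at depth 1
Step 7: enter scope (depth=2)
Step 8: declare c=43 at depth 2
Step 9: declare b=25 at depth 2
Step 10: declare e=(read b)=25 at depth 2
Step 11: exit scope (depth=1)
Step 12: declare d=87 at depth 1
Visible at query point: b=97 d=87 e=97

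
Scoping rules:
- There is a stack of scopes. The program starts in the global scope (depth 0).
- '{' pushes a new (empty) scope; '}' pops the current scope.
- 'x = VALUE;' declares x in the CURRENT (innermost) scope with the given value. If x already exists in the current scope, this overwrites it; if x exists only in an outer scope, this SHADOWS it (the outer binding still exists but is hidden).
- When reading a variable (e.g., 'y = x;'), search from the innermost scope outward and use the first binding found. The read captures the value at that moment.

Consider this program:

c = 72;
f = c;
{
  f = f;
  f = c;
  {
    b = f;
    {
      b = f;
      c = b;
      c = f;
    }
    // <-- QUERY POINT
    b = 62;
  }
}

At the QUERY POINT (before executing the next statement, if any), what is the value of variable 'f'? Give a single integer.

Answer: 72

Derivation:
Step 1: declare c=72 at depth 0
Step 2: declare f=(read c)=72 at depth 0
Step 3: enter scope (depth=1)
Step 4: declare f=(read f)=72 at depth 1
Step 5: declare f=(read c)=72 at depth 1
Step 6: enter scope (depth=2)
Step 7: declare b=(read f)=72 at depth 2
Step 8: enter scope (depth=3)
Step 9: declare b=(read f)=72 at depth 3
Step 10: declare c=(read b)=72 at depth 3
Step 11: declare c=(read f)=72 at depth 3
Step 12: exit scope (depth=2)
Visible at query point: b=72 c=72 f=72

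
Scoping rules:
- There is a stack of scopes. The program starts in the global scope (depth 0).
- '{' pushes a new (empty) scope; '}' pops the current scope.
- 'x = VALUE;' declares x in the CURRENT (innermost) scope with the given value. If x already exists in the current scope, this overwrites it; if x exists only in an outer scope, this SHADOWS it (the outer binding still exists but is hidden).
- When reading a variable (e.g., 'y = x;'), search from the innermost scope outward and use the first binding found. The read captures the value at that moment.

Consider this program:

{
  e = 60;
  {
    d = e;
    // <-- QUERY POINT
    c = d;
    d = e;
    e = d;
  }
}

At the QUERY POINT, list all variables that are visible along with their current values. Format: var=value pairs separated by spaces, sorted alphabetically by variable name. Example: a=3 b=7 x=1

Answer: d=60 e=60

Derivation:
Step 1: enter scope (depth=1)
Step 2: declare e=60 at depth 1
Step 3: enter scope (depth=2)
Step 4: declare d=(read e)=60 at depth 2
Visible at query point: d=60 e=60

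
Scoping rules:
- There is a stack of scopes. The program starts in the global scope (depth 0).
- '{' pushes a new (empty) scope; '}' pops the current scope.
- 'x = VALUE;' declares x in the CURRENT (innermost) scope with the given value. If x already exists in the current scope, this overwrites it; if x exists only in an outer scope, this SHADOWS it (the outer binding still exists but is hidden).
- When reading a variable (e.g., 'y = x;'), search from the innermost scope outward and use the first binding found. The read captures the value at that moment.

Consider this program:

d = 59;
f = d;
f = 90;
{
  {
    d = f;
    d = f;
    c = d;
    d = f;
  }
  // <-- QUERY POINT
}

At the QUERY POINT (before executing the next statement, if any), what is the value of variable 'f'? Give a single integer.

Answer: 90

Derivation:
Step 1: declare d=59 at depth 0
Step 2: declare f=(read d)=59 at depth 0
Step 3: declare f=90 at depth 0
Step 4: enter scope (depth=1)
Step 5: enter scope (depth=2)
Step 6: declare d=(read f)=90 at depth 2
Step 7: declare d=(read f)=90 at depth 2
Step 8: declare c=(read d)=90 at depth 2
Step 9: declare d=(read f)=90 at depth 2
Step 10: exit scope (depth=1)
Visible at query point: d=59 f=90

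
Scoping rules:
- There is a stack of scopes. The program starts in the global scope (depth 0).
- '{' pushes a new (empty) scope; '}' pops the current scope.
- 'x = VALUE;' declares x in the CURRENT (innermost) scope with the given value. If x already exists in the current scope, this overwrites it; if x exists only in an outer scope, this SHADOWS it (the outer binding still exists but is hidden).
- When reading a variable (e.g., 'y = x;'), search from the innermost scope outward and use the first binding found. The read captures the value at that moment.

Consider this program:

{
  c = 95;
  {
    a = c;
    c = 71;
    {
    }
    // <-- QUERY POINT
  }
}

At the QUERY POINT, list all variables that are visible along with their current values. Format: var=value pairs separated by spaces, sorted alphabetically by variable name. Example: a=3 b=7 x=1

Step 1: enter scope (depth=1)
Step 2: declare c=95 at depth 1
Step 3: enter scope (depth=2)
Step 4: declare a=(read c)=95 at depth 2
Step 5: declare c=71 at depth 2
Step 6: enter scope (depth=3)
Step 7: exit scope (depth=2)
Visible at query point: a=95 c=71

Answer: a=95 c=71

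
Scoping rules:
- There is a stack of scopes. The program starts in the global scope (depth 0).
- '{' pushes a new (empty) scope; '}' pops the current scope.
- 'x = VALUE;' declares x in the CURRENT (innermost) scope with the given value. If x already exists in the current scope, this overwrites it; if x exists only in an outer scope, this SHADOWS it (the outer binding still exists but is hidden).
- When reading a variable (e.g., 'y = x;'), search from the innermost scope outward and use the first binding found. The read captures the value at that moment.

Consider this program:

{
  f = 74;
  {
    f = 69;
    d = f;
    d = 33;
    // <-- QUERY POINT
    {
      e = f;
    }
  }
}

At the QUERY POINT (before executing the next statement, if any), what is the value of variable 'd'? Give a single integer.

Step 1: enter scope (depth=1)
Step 2: declare f=74 at depth 1
Step 3: enter scope (depth=2)
Step 4: declare f=69 at depth 2
Step 5: declare d=(read f)=69 at depth 2
Step 6: declare d=33 at depth 2
Visible at query point: d=33 f=69

Answer: 33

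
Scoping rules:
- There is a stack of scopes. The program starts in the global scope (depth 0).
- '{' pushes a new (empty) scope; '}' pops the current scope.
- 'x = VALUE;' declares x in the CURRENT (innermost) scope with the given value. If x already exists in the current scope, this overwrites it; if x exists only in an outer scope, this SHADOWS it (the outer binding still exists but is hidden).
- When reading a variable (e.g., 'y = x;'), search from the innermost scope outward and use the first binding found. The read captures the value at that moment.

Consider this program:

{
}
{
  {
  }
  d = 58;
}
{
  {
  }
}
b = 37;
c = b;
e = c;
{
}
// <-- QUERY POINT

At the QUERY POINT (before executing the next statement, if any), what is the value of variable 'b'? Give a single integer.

Step 1: enter scope (depth=1)
Step 2: exit scope (depth=0)
Step 3: enter scope (depth=1)
Step 4: enter scope (depth=2)
Step 5: exit scope (depth=1)
Step 6: declare d=58 at depth 1
Step 7: exit scope (depth=0)
Step 8: enter scope (depth=1)
Step 9: enter scope (depth=2)
Step 10: exit scope (depth=1)
Step 11: exit scope (depth=0)
Step 12: declare b=37 at depth 0
Step 13: declare c=(read b)=37 at depth 0
Step 14: declare e=(read c)=37 at depth 0
Step 15: enter scope (depth=1)
Step 16: exit scope (depth=0)
Visible at query point: b=37 c=37 e=37

Answer: 37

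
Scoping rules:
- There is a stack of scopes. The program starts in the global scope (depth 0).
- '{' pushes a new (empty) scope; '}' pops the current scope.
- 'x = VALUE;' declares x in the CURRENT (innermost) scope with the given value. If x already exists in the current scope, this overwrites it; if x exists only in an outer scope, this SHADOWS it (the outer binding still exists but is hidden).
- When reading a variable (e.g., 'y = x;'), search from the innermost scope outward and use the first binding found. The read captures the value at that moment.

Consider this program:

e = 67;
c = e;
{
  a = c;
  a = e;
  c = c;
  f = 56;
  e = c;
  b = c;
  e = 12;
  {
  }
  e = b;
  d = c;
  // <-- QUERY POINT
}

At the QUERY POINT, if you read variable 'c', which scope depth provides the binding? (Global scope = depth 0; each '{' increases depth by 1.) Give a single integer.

Step 1: declare e=67 at depth 0
Step 2: declare c=(read e)=67 at depth 0
Step 3: enter scope (depth=1)
Step 4: declare a=(read c)=67 at depth 1
Step 5: declare a=(read e)=67 at depth 1
Step 6: declare c=(read c)=67 at depth 1
Step 7: declare f=56 at depth 1
Step 8: declare e=(read c)=67 at depth 1
Step 9: declare b=(read c)=67 at depth 1
Step 10: declare e=12 at depth 1
Step 11: enter scope (depth=2)
Step 12: exit scope (depth=1)
Step 13: declare e=(read b)=67 at depth 1
Step 14: declare d=(read c)=67 at depth 1
Visible at query point: a=67 b=67 c=67 d=67 e=67 f=56

Answer: 1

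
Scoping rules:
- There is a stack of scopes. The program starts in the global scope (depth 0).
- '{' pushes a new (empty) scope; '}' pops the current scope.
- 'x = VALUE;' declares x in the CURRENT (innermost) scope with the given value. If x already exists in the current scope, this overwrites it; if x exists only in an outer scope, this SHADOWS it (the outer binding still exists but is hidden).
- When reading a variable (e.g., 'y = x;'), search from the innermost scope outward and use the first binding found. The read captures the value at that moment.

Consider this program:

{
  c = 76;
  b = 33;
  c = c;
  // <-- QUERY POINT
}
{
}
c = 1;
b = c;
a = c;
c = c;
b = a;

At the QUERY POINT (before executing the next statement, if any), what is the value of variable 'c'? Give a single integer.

Answer: 76

Derivation:
Step 1: enter scope (depth=1)
Step 2: declare c=76 at depth 1
Step 3: declare b=33 at depth 1
Step 4: declare c=(read c)=76 at depth 1
Visible at query point: b=33 c=76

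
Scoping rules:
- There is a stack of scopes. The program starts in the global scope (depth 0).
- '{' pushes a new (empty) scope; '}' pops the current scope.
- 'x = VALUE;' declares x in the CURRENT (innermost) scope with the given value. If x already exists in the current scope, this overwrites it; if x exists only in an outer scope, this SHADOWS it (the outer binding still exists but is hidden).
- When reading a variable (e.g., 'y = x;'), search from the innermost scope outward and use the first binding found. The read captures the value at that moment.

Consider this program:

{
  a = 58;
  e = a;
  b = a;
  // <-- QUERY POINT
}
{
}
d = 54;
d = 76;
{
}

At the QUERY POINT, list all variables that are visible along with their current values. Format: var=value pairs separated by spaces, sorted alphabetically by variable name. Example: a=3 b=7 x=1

Step 1: enter scope (depth=1)
Step 2: declare a=58 at depth 1
Step 3: declare e=(read a)=58 at depth 1
Step 4: declare b=(read a)=58 at depth 1
Visible at query point: a=58 b=58 e=58

Answer: a=58 b=58 e=58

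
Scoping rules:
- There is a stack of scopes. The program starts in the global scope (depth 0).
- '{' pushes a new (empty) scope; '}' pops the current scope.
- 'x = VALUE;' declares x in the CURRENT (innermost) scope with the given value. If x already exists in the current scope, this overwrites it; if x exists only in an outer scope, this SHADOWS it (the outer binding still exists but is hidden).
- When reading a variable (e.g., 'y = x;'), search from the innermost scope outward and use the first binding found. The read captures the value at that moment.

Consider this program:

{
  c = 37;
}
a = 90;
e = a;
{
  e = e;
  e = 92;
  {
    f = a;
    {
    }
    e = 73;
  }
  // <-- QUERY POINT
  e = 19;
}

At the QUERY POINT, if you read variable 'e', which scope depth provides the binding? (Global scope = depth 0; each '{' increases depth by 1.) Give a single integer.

Step 1: enter scope (depth=1)
Step 2: declare c=37 at depth 1
Step 3: exit scope (depth=0)
Step 4: declare a=90 at depth 0
Step 5: declare e=(read a)=90 at depth 0
Step 6: enter scope (depth=1)
Step 7: declare e=(read e)=90 at depth 1
Step 8: declare e=92 at depth 1
Step 9: enter scope (depth=2)
Step 10: declare f=(read a)=90 at depth 2
Step 11: enter scope (depth=3)
Step 12: exit scope (depth=2)
Step 13: declare e=73 at depth 2
Step 14: exit scope (depth=1)
Visible at query point: a=90 e=92

Answer: 1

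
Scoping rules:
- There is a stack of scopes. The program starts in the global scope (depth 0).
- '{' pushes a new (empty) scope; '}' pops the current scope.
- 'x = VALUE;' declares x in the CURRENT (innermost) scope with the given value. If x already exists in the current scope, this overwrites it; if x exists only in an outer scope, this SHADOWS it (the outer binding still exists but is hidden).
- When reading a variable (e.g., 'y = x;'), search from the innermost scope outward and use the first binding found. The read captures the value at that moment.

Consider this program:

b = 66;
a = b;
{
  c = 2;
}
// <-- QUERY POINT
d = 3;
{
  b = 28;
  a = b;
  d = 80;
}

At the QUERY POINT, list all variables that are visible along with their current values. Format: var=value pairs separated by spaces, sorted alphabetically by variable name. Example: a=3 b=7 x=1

Step 1: declare b=66 at depth 0
Step 2: declare a=(read b)=66 at depth 0
Step 3: enter scope (depth=1)
Step 4: declare c=2 at depth 1
Step 5: exit scope (depth=0)
Visible at query point: a=66 b=66

Answer: a=66 b=66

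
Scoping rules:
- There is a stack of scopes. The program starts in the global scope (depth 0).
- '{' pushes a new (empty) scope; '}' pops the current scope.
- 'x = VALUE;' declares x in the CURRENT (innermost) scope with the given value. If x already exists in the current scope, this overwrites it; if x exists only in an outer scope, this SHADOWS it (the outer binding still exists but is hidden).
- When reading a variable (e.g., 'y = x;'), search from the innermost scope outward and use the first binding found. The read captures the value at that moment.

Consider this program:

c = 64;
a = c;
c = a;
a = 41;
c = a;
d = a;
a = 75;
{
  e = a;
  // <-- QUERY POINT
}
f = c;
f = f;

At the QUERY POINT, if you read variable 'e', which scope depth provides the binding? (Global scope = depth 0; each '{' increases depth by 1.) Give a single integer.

Answer: 1

Derivation:
Step 1: declare c=64 at depth 0
Step 2: declare a=(read c)=64 at depth 0
Step 3: declare c=(read a)=64 at depth 0
Step 4: declare a=41 at depth 0
Step 5: declare c=(read a)=41 at depth 0
Step 6: declare d=(read a)=41 at depth 0
Step 7: declare a=75 at depth 0
Step 8: enter scope (depth=1)
Step 9: declare e=(read a)=75 at depth 1
Visible at query point: a=75 c=41 d=41 e=75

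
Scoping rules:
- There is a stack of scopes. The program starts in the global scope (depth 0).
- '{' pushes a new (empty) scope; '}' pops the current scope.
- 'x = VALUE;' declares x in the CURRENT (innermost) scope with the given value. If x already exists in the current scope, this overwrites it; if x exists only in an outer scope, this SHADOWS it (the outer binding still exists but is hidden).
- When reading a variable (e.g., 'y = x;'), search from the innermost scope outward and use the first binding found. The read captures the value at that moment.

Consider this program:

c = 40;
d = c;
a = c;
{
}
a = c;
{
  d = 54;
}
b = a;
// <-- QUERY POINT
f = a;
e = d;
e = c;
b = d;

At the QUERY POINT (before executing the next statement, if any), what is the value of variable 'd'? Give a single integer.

Answer: 40

Derivation:
Step 1: declare c=40 at depth 0
Step 2: declare d=(read c)=40 at depth 0
Step 3: declare a=(read c)=40 at depth 0
Step 4: enter scope (depth=1)
Step 5: exit scope (depth=0)
Step 6: declare a=(read c)=40 at depth 0
Step 7: enter scope (depth=1)
Step 8: declare d=54 at depth 1
Step 9: exit scope (depth=0)
Step 10: declare b=(read a)=40 at depth 0
Visible at query point: a=40 b=40 c=40 d=40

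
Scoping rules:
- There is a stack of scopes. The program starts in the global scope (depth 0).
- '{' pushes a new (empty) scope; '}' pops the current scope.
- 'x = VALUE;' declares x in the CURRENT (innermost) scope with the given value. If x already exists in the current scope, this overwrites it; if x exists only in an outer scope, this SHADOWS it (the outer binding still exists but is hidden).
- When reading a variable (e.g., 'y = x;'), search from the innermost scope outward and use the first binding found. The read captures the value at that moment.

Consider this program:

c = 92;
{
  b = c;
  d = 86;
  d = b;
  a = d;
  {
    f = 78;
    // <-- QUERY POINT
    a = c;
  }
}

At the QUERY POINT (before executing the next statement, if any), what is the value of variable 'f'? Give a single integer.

Step 1: declare c=92 at depth 0
Step 2: enter scope (depth=1)
Step 3: declare b=(read c)=92 at depth 1
Step 4: declare d=86 at depth 1
Step 5: declare d=(read b)=92 at depth 1
Step 6: declare a=(read d)=92 at depth 1
Step 7: enter scope (depth=2)
Step 8: declare f=78 at depth 2
Visible at query point: a=92 b=92 c=92 d=92 f=78

Answer: 78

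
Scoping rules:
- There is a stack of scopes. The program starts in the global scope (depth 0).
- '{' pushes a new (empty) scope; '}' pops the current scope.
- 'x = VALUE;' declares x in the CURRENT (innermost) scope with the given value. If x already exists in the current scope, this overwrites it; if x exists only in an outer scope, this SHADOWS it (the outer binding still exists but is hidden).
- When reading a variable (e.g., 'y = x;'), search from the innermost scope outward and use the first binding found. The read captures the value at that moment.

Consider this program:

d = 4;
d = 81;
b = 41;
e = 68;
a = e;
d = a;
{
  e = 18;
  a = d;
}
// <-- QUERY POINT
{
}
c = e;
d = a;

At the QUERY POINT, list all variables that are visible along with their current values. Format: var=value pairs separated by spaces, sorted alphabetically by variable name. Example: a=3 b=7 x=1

Answer: a=68 b=41 d=68 e=68

Derivation:
Step 1: declare d=4 at depth 0
Step 2: declare d=81 at depth 0
Step 3: declare b=41 at depth 0
Step 4: declare e=68 at depth 0
Step 5: declare a=(read e)=68 at depth 0
Step 6: declare d=(read a)=68 at depth 0
Step 7: enter scope (depth=1)
Step 8: declare e=18 at depth 1
Step 9: declare a=(read d)=68 at depth 1
Step 10: exit scope (depth=0)
Visible at query point: a=68 b=41 d=68 e=68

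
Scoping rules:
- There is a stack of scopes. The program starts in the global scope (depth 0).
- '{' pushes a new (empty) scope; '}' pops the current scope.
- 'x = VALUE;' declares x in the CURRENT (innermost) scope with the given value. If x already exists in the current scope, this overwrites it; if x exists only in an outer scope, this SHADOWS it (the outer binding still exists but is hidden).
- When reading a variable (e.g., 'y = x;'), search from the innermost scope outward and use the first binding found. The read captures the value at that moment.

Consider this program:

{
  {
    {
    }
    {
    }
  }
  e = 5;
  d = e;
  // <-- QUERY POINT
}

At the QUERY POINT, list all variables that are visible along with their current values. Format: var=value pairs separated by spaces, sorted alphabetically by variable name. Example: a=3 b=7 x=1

Step 1: enter scope (depth=1)
Step 2: enter scope (depth=2)
Step 3: enter scope (depth=3)
Step 4: exit scope (depth=2)
Step 5: enter scope (depth=3)
Step 6: exit scope (depth=2)
Step 7: exit scope (depth=1)
Step 8: declare e=5 at depth 1
Step 9: declare d=(read e)=5 at depth 1
Visible at query point: d=5 e=5

Answer: d=5 e=5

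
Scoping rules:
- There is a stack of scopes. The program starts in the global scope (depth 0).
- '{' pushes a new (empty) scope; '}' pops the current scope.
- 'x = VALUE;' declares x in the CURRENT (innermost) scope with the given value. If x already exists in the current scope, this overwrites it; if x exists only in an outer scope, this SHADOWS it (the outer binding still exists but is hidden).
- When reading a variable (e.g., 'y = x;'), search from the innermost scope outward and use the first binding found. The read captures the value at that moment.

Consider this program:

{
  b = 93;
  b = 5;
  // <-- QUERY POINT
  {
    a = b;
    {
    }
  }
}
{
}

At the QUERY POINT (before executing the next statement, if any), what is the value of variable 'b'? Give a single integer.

Step 1: enter scope (depth=1)
Step 2: declare b=93 at depth 1
Step 3: declare b=5 at depth 1
Visible at query point: b=5

Answer: 5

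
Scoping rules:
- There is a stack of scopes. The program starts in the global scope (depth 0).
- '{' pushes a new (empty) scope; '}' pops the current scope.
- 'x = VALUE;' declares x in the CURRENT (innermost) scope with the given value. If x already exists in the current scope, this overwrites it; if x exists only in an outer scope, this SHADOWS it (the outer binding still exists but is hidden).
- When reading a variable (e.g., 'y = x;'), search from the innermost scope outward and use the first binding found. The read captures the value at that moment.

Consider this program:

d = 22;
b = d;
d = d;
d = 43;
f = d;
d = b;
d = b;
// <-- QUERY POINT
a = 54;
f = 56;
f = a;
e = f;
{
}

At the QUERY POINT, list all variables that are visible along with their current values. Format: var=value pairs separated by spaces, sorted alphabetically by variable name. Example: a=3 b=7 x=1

Step 1: declare d=22 at depth 0
Step 2: declare b=(read d)=22 at depth 0
Step 3: declare d=(read d)=22 at depth 0
Step 4: declare d=43 at depth 0
Step 5: declare f=(read d)=43 at depth 0
Step 6: declare d=(read b)=22 at depth 0
Step 7: declare d=(read b)=22 at depth 0
Visible at query point: b=22 d=22 f=43

Answer: b=22 d=22 f=43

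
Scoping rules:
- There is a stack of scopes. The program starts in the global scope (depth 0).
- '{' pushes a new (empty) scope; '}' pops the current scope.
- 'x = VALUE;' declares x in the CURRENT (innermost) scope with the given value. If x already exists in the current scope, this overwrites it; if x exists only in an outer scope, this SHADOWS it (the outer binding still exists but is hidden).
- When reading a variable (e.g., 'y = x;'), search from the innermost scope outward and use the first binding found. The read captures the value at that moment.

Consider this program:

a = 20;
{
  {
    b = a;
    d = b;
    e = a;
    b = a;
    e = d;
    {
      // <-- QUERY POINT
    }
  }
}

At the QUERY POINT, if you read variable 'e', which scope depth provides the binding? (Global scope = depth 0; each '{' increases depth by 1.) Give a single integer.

Step 1: declare a=20 at depth 0
Step 2: enter scope (depth=1)
Step 3: enter scope (depth=2)
Step 4: declare b=(read a)=20 at depth 2
Step 5: declare d=(read b)=20 at depth 2
Step 6: declare e=(read a)=20 at depth 2
Step 7: declare b=(read a)=20 at depth 2
Step 8: declare e=(read d)=20 at depth 2
Step 9: enter scope (depth=3)
Visible at query point: a=20 b=20 d=20 e=20

Answer: 2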